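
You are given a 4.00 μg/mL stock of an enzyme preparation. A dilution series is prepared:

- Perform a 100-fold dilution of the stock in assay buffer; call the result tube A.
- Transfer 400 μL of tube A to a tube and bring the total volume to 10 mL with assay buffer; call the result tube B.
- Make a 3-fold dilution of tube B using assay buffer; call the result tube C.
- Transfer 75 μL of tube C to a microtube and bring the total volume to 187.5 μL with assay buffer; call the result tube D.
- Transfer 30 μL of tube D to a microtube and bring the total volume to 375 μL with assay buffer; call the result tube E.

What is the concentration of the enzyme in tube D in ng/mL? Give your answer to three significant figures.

0.213 ng/mL

Step 1: 100-fold → factor 100
Step 2: 400 μL brought to 10 mL → factor 10000/400 = 25
Step 3: 3-fold → factor 3
Step 4: 75 μL brought to 187.5 μL → factor 187.5/75 = 2.5
Dilution factor through tube D = 100 × 25 × 3 × 2.5 = 18750
[tube D] = 4.00 μg/mL / 18750 = 0.0002133 μg/mL = 0.213 ng/mL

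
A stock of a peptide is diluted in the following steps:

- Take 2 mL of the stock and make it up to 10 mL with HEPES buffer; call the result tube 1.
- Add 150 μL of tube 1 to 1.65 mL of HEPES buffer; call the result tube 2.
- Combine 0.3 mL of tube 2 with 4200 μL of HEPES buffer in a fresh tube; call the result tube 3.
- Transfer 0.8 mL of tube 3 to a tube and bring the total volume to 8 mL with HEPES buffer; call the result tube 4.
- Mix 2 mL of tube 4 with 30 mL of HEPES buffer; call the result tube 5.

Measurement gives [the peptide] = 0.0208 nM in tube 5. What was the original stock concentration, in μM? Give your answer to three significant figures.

Step 1: 2 mL brought to 10 mL → factor 10/2 = 5
Step 2: 150 μL + 1.65 mL = 1800 μL total → factor 1800/150 = 12
Step 3: 0.3 mL + 4200 μL = 4.5 mL total → factor 4.5/0.3 = 15
Step 4: 0.8 mL brought to 8 mL → factor 8/0.8 = 10
Step 5: 2 mL + 30 mL = 32 mL total → factor 32/2 = 16
Overall dilution factor = 5 × 12 × 15 × 10 × 16 = 1.44 × 10^5
Stock = 0.0208 nM × 1.44 × 10^5 = 2995 nM = 3.00 μM

3.00 μM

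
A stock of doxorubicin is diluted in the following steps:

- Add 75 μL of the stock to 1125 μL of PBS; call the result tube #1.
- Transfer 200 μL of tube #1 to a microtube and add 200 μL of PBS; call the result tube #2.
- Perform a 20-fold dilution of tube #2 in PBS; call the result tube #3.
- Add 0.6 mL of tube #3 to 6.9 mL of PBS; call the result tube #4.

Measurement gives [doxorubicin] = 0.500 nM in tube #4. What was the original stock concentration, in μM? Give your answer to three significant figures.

4.00 μM

Step 1: 75 μL + 1125 μL = 1200 μL total → factor 1200/75 = 16
Step 2: 200 μL + 200 μL = 400 μL total → factor 400/200 = 2
Step 3: 20-fold → factor 20
Step 4: 0.6 mL + 6.9 mL = 7.5 mL total → factor 7.5/0.6 = 12.5
Overall dilution factor = 16 × 2 × 20 × 12.5 = 8000
Stock = 0.500 nM × 8000 = 4000 nM = 4.00 μM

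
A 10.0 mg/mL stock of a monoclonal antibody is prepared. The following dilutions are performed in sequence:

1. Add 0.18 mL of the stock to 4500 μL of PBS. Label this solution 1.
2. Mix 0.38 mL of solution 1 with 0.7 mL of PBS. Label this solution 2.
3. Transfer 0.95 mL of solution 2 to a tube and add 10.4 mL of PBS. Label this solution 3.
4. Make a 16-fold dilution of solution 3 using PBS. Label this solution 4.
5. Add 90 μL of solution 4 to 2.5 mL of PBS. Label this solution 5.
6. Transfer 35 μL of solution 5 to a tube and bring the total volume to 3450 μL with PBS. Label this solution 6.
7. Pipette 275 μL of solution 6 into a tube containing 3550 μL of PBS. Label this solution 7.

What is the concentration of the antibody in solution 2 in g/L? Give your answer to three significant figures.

Step 1: 0.18 mL + 4500 μL = 4.68 mL total → factor 4.68/0.18 = 26
Step 2: 0.38 mL + 0.7 mL = 1.08 mL total → factor 1.08/0.38 = 2.8421
Dilution factor through solution 2 = 26 × 2.8421 = 73.895
[solution 2] = 10.0 mg/mL / 73.895 = 0.1353 mg/mL = 0.135 g/L

0.135 g/L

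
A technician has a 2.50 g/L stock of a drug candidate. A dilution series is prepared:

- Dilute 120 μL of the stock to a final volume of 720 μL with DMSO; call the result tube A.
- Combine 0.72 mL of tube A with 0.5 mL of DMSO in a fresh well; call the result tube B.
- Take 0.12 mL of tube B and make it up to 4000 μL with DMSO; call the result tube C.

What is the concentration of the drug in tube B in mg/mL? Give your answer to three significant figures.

0.246 mg/mL

Step 1: 120 μL brought to 720 μL → factor 720/120 = 6
Step 2: 0.72 mL + 0.5 mL = 1.22 mL total → factor 1.22/0.72 = 1.6944
Dilution factor through tube B = 6 × 1.6944 = 10.167
[tube B] = 2.50 g/L / 10.167 = 0.2459 g/L = 0.246 mg/mL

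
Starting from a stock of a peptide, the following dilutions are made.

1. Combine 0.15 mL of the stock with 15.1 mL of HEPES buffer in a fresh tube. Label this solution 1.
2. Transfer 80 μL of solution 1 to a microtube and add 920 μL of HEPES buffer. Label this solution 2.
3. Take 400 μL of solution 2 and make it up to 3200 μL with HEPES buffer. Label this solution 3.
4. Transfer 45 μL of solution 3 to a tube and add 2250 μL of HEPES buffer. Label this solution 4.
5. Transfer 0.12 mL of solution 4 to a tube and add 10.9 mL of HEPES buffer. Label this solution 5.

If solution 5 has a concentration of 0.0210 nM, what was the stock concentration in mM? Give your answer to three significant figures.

1.00 mM

Step 1: 0.15 mL + 15.1 mL = 15.25 mL total → factor 15.25/0.15 = 101.67
Step 2: 80 μL + 920 μL = 1000 μL total → factor 1000/80 = 12.5
Step 3: 400 μL brought to 3200 μL → factor 3200/400 = 8
Step 4: 45 μL + 2250 μL = 2295 μL total → factor 2295/45 = 51
Step 5: 0.12 mL + 10.9 mL = 11.02 mL total → factor 11.02/0.12 = 91.833
Overall dilution factor = 101.67 × 12.5 × 8 × 51 × 91.833 = 4.7616 × 10^7
Stock = 0.0210 nM × 4.7616 × 10^7 = 9.999 × 10^5 nM = 1.00 mM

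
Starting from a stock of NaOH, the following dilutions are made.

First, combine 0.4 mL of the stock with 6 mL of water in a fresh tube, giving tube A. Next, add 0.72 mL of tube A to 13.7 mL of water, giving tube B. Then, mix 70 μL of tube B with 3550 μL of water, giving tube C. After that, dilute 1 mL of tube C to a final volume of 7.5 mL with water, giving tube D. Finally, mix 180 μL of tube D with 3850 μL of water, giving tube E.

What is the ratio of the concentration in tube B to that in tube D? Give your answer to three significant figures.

Step 1: 0.4 mL + 6 mL = 6.4 mL total → factor 6.4/0.4 = 16
Step 2: 0.72 mL + 13.7 mL = 14.42 mL total → factor 14.42/0.72 = 20.028
Step 3: 70 μL + 3550 μL = 3620 μL total → factor 3620/70 = 51.714
Step 4: 1 mL brought to 7.5 mL → factor 7.5/1 = 7.5
Dilution factor to tube B = 320.44; to tube D = 1.2429 × 10^5
[tube B]/[tube D] = (factor to tube D)/(factor to tube B) = 1.2429 × 10^5/320.44 = 388

388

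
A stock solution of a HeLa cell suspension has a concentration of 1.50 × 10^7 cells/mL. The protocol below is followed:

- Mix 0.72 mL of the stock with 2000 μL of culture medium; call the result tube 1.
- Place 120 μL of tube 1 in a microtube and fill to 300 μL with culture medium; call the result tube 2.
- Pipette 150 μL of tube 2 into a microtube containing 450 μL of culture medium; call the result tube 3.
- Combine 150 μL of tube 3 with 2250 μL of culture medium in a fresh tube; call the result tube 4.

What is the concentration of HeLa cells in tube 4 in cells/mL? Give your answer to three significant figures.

2.48 × 10^4 cells/mL

Step 1: 0.72 mL + 2000 μL = 2.72 mL total → factor 2.72/0.72 = 3.7778
Step 2: 120 μL brought to 300 μL → factor 300/120 = 2.5
Step 3: 150 μL + 450 μL = 600 μL total → factor 600/150 = 4
Step 4: 150 μL + 2250 μL = 2400 μL total → factor 2400/150 = 16
Dilution factor through tube 4 = 3.7778 × 2.5 × 4 × 16 = 604.44
[tube 4] = 1.50 × 10^7 cells/mL / 604.44 = 2.48 × 10^4 cells/mL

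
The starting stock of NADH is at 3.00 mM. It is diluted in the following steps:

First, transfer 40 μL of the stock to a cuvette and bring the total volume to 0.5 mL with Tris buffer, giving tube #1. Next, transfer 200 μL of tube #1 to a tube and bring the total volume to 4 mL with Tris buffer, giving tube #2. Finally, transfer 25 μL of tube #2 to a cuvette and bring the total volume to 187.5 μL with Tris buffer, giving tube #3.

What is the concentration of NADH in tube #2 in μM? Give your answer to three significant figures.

12.0 μM

Step 1: 40 μL brought to 0.5 mL → factor 500/40 = 12.5
Step 2: 200 μL brought to 4 mL → factor 4000/200 = 20
Dilution factor through tube #2 = 12.5 × 20 = 250
[tube #2] = 3.00 mM / 250 = 0.01200 mM = 12.0 μM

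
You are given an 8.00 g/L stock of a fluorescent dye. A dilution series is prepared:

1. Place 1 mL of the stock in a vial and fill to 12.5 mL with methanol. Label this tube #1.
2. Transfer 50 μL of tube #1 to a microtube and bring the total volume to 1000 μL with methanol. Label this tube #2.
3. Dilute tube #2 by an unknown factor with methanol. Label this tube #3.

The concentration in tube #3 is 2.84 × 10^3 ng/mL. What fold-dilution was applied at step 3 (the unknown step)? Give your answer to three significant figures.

Step 1: 1 mL brought to 12.5 mL → factor 12.5/1 = 12.5
Step 2: 50 μL brought to 1000 μL → factor 1000/50 = 20
Step 3: unknown factor x
Product of known-step factors = 250
Overall factor = 8.00 g/L / (2.84 × 10^3 ng/mL) = 2816.9
x = 2816.9 / 250 = 11.3

11.3-fold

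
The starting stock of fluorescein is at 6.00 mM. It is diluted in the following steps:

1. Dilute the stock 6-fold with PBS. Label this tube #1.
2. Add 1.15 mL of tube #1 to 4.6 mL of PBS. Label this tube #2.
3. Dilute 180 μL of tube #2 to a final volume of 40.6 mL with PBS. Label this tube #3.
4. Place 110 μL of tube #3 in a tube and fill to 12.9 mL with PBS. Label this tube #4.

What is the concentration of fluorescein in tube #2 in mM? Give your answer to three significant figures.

Step 1: 6-fold → factor 6
Step 2: 1.15 mL + 4.6 mL = 5.75 mL total → factor 5.75/1.15 = 5
Dilution factor through tube #2 = 6 × 5 = 30
[tube #2] = 6.00 mM / 30 = 0.200 mM

0.200 mM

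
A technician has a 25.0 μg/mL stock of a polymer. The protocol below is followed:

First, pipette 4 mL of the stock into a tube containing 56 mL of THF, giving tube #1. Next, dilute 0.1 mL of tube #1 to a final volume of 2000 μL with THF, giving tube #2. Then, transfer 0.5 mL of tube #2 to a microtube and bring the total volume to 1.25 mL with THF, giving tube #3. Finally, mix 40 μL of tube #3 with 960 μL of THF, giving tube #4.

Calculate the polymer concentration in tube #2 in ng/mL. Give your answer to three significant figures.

Step 1: 4 mL + 56 mL = 60 mL total → factor 60/4 = 15
Step 2: 0.1 mL brought to 2000 μL → factor 2/0.1 = 20
Dilution factor through tube #2 = 15 × 20 = 300
[tube #2] = 25.0 μg/mL / 300 = 0.08333 μg/mL = 83.3 ng/mL

83.3 ng/mL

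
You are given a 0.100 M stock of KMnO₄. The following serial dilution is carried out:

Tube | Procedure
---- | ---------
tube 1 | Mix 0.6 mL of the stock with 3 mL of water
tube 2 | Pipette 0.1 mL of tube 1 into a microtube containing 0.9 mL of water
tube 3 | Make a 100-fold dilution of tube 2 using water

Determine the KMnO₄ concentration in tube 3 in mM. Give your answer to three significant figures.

Step 1: 0.6 mL + 3 mL = 3.6 mL total → factor 3.6/0.6 = 6
Step 2: 0.1 mL + 0.9 mL = 1 mL total → factor 1/0.1 = 10
Step 3: 100-fold → factor 100
Overall dilution factor = 6 × 10 × 100 = 6000
Final = 0.100 M / 6000 = 1.667 × 10^-5 M = 0.0167 mM

0.0167 mM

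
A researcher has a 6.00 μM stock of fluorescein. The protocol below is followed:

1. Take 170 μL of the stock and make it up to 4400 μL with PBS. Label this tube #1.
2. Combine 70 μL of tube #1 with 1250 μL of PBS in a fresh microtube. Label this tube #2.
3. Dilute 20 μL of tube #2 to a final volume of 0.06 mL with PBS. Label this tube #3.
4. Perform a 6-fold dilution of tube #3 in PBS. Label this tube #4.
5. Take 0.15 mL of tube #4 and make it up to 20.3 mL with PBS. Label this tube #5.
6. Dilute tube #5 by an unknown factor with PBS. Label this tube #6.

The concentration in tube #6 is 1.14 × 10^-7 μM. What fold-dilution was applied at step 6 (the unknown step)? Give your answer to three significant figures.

44.3-fold

Step 1: 170 μL brought to 4400 μL → factor 4400/170 = 25.882
Step 2: 70 μL + 1250 μL = 1320 μL total → factor 1320/70 = 18.857
Step 3: 20 μL brought to 0.06 mL → factor 60/20 = 3
Step 4: 6-fold → factor 6
Step 5: 0.15 mL brought to 20.3 mL → factor 20.3/0.15 = 135.33
Step 6: unknown factor x
Product of known-step factors = 1.1889 × 10^6
Overall factor = 6.00 μM / (1.14 × 10^-7 μM) = 5.2632 × 10^7
x = 5.2632 × 10^7 / 1.1889 × 10^6 = 44.3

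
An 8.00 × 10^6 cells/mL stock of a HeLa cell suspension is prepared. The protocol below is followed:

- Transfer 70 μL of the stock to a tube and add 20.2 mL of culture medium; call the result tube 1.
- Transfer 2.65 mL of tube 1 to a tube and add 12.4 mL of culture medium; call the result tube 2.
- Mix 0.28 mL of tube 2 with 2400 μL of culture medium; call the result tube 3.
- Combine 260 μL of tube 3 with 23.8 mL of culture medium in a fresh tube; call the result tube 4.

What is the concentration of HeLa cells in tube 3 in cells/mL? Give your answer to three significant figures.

508 cells/mL

Step 1: 70 μL + 20.2 mL = 20270 μL total → factor 20270/70 = 289.57
Step 2: 2.65 mL + 12.4 mL = 15.05 mL total → factor 15.05/2.65 = 5.6792
Step 3: 0.28 mL + 2400 μL = 2.68 mL total → factor 2.68/0.28 = 9.5714
Dilution factor through tube 3 = 289.57 × 5.6792 × 9.5714 = 15741
[tube 3] = 8.00 × 10^6 cells/mL / 15741 = 508 cells/mL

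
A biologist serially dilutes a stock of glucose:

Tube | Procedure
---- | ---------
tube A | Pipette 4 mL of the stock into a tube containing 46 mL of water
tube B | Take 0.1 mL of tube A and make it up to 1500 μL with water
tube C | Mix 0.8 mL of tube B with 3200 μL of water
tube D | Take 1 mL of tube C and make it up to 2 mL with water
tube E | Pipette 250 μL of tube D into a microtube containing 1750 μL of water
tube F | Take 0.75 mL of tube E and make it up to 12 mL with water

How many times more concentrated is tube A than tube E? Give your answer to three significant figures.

1.20 × 10^3

Step 1: 4 mL + 46 mL = 50 mL total → factor 50/4 = 12.5
Step 2: 0.1 mL brought to 1500 μL → factor 1.5/0.1 = 15
Step 3: 0.8 mL + 3200 μL = 4 mL total → factor 4/0.8 = 5
Step 4: 1 mL brought to 2 mL → factor 2/1 = 2
Step 5: 250 μL + 1750 μL = 2000 μL total → factor 2000/250 = 8
Dilution factor to tube A = 12.5; to tube E = 15000
[tube A]/[tube E] = (factor to tube E)/(factor to tube A) = 15000/12.5 = 1.20 × 10^3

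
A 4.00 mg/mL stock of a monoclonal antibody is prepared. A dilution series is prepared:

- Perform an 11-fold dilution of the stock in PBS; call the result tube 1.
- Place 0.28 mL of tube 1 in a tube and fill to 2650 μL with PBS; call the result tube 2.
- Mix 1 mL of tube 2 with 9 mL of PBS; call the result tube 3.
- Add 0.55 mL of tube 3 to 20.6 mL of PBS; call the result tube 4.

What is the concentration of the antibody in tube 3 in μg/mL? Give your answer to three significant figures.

Step 1: 11-fold → factor 11
Step 2: 0.28 mL brought to 2650 μL → factor 2.65/0.28 = 9.4643
Step 3: 1 mL + 9 mL = 10 mL total → factor 10/1 = 10
Dilution factor through tube 3 = 11 × 9.4643 × 10 = 1041.1
[tube 3] = 4.00 mg/mL / 1041.1 = 0.003842 mg/mL = 3.84 μg/mL

3.84 μg/mL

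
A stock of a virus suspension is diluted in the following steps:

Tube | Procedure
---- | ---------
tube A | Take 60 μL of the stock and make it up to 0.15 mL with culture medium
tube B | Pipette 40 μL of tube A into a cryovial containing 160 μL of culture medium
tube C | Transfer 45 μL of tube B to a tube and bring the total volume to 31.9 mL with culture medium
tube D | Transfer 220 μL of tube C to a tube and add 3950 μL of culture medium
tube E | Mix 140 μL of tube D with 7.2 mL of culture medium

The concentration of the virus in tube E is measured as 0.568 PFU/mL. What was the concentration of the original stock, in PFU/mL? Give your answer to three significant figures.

5.00 × 10^6 PFU/mL

Step 1: 60 μL brought to 0.15 mL → factor 150/60 = 2.5
Step 2: 40 μL + 160 μL = 200 μL total → factor 200/40 = 5
Step 3: 45 μL brought to 31.9 mL → factor 31900/45 = 708.89
Step 4: 220 μL + 3950 μL = 4170 μL total → factor 4170/220 = 18.955
Step 5: 140 μL + 7.2 mL = 7340 μL total → factor 7340/140 = 52.429
Overall dilution factor = 2.5 × 5 × 708.89 × 18.955 × 52.429 = 8.8058 × 10^6
Stock = 0.568 PFU/mL × 8.8058 × 10^6 = 5.00 × 10^6 PFU/mL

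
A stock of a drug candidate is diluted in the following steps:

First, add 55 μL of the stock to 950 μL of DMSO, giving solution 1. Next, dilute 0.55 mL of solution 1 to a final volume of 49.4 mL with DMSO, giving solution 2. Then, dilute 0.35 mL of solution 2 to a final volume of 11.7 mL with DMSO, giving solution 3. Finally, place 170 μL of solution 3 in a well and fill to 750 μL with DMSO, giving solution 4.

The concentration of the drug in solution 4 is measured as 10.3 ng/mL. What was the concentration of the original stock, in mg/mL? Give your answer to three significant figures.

Step 1: 55 μL + 950 μL = 1005 μL total → factor 1005/55 = 18.273
Step 2: 0.55 mL brought to 49.4 mL → factor 49.4/0.55 = 89.818
Step 3: 0.35 mL brought to 11.7 mL → factor 11.7/0.35 = 33.429
Step 4: 170 μL brought to 750 μL → factor 750/170 = 4.4118
Overall dilution factor = 18.273 × 89.818 × 33.429 × 4.4118 = 2.4205 × 10^5
Stock = 10.3 ng/mL × 2.4205 × 10^5 = 2.493 × 10^6 ng/mL = 2.49 mg/mL

2.49 mg/mL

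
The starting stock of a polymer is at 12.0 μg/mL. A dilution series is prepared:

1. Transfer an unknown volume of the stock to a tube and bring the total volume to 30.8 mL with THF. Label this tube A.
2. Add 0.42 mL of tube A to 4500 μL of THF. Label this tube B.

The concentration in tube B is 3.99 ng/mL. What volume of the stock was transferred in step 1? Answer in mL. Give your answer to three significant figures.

Step 1: v brought to 30.8 mL → factor = 30.8 mL/v
Step 2: 0.42 mL + 4500 μL = 4.92 mL total → factor 4.92/0.42 = 11.714
Product of known-step factors = 11.714
Overall factor = 12.0 μg/mL / (3.99 ng/mL) = 3007.5
Step-1 factor = 3007.5 / 11.714 = 256.74
v = 30.8 mL / 256.74 = 0.120 mL

0.120 mL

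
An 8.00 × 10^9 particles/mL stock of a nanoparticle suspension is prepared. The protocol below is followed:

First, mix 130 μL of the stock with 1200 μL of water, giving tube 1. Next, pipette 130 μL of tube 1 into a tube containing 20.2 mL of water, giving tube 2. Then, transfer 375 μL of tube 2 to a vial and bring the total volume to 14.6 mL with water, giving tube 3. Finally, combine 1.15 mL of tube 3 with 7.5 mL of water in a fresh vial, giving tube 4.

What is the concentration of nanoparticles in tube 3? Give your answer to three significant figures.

1.28 × 10^5 particles/mL

Step 1: 130 μL + 1200 μL = 1330 μL total → factor 1330/130 = 10.231
Step 2: 130 μL + 20.2 mL = 20330 μL total → factor 20330/130 = 156.38
Step 3: 375 μL brought to 14.6 mL → factor 14600/375 = 38.933
Dilution factor through tube 3 = 10.231 × 156.38 × 38.933 = 62291
[tube 3] = 8.00 × 10^9 particles/mL / 62291 = 1.28 × 10^5 particles/mL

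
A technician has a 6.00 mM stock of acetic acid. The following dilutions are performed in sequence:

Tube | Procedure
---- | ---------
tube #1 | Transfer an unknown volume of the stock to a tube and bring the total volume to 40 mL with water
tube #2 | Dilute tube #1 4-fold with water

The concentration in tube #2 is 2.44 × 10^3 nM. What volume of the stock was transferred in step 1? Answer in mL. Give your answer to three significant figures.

Step 1: v brought to 40 mL → factor = 40 mL/v
Step 2: 4-fold → factor 4
Product of known-step factors = 4
Overall factor = 6.00 mM / (2.44 × 10^3 nM) = 2459
Step-1 factor = 2459 / 4 = 614.75
v = 40 mL / 614.75 = 0.0651 mL

0.0651 mL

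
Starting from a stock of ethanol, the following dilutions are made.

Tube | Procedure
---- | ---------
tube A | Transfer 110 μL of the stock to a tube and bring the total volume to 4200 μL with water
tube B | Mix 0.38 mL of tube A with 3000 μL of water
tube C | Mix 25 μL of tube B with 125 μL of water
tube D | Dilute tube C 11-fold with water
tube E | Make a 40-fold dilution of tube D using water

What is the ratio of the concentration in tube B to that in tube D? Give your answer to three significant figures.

Step 1: 110 μL brought to 4200 μL → factor 4200/110 = 38.182
Step 2: 0.38 mL + 3000 μL = 3.38 mL total → factor 3.38/0.38 = 8.8947
Step 3: 25 μL + 125 μL = 150 μL total → factor 150/25 = 6
Step 4: 11-fold → factor 11
Dilution factor to tube B = 339.62; to tube D = 22415
[tube B]/[tube D] = (factor to tube D)/(factor to tube B) = 22415/339.62 = 66.0

66.0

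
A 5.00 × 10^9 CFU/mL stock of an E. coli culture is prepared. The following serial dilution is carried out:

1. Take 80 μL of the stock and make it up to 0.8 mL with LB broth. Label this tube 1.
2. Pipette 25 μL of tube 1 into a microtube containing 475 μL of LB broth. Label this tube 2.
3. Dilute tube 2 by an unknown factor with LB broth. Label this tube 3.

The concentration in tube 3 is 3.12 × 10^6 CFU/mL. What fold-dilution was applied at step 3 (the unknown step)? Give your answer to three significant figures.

Step 1: 80 μL brought to 0.8 mL → factor 800/80 = 10
Step 2: 25 μL + 475 μL = 500 μL total → factor 500/25 = 20
Step 3: unknown factor x
Product of known-step factors = 200
Overall factor = 5.00 × 10^9 CFU/mL / (3.12 × 10^6 CFU/mL) = 1602.6
x = 1602.6 / 200 = 8.01

8.01-fold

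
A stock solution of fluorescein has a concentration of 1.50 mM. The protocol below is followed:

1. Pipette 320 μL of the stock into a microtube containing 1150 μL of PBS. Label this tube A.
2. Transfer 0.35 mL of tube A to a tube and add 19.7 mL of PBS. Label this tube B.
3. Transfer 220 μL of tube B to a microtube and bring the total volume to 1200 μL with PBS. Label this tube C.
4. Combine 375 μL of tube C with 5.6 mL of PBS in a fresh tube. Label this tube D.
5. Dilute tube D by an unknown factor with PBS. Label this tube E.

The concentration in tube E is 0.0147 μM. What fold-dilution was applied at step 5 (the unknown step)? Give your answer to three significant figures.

4.46-fold

Step 1: 320 μL + 1150 μL = 1470 μL total → factor 1470/320 = 4.5938
Step 2: 0.35 mL + 19.7 mL = 20.05 mL total → factor 20.05/0.35 = 57.286
Step 3: 220 μL brought to 1200 μL → factor 1200/220 = 5.4545
Step 4: 375 μL + 5.6 mL = 5975 μL total → factor 5975/375 = 15.933
Step 5: unknown factor x
Product of known-step factors = 22871
Overall factor = 1.50 mM / (0.0147 μM) = 1.0204 × 10^5
x = 1.0204 × 10^5 / 22871 = 4.46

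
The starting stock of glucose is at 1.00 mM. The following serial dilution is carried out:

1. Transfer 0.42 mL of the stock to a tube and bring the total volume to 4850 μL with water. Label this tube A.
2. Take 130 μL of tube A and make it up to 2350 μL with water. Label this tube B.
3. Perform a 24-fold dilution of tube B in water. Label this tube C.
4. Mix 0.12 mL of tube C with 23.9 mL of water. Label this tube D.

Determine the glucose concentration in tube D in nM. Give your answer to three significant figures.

0.997 nM

Step 1: 0.42 mL brought to 4850 μL → factor 4.85/0.42 = 11.548
Step 2: 130 μL brought to 2350 μL → factor 2350/130 = 18.077
Step 3: 24-fold → factor 24
Step 4: 0.12 mL + 23.9 mL = 24.02 mL total → factor 24.02/0.12 = 200.17
Overall dilution factor = 11.548 × 18.077 × 24 × 200.17 = 1.0028 × 10^6
Final = 1.00 mM / 1.0028 × 10^6 = 9.972 × 10^-7 mM = 0.997 nM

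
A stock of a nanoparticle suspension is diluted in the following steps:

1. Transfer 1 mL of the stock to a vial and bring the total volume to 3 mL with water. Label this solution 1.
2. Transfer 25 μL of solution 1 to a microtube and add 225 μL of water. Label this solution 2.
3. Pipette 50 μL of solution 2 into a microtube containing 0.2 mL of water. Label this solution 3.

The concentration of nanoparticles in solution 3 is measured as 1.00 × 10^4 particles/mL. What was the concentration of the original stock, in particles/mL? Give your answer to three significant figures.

1.50 × 10^6 particles/mL

Step 1: 1 mL brought to 3 mL → factor 3/1 = 3
Step 2: 25 μL + 225 μL = 250 μL total → factor 250/25 = 10
Step 3: 50 μL + 0.2 mL = 250 μL total → factor 250/50 = 5
Overall dilution factor = 3 × 10 × 5 = 150
Stock = 1.00 × 10^4 particles/mL × 150 = 1.50 × 10^6 particles/mL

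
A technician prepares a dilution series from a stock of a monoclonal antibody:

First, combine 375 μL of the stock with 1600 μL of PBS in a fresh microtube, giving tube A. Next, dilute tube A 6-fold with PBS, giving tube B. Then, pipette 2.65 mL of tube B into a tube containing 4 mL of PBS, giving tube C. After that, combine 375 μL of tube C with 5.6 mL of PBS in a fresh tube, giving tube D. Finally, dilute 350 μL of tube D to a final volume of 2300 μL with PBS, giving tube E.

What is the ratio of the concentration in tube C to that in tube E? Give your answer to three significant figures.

105

Step 1: 375 μL + 1600 μL = 1975 μL total → factor 1975/375 = 5.2667
Step 2: 6-fold → factor 6
Step 3: 2.65 mL + 4 mL = 6.65 mL total → factor 6.65/2.65 = 2.5094
Step 4: 375 μL + 5.6 mL = 5975 μL total → factor 5975/375 = 15.933
Step 5: 350 μL brought to 2300 μL → factor 2300/350 = 6.5714
Dilution factor to tube C = 79.298; to tube E = 8302.9
[tube C]/[tube E] = (factor to tube E)/(factor to tube C) = 8302.9/79.298 = 105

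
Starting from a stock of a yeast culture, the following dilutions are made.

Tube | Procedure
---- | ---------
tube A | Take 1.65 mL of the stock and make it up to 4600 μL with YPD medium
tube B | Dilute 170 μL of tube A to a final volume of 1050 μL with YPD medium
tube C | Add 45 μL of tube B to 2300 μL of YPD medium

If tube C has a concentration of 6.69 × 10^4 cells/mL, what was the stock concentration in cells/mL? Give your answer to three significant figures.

6.00 × 10^7 cells/mL

Step 1: 1.65 mL brought to 4600 μL → factor 4.6/1.65 = 2.7879
Step 2: 170 μL brought to 1050 μL → factor 1050/170 = 6.1765
Step 3: 45 μL + 2300 μL = 2345 μL total → factor 2345/45 = 52.111
Overall dilution factor = 2.7879 × 6.1765 × 52.111 = 897.31
Stock = 6.69 × 10^4 cells/mL × 897.31 = 6.00 × 10^7 cells/mL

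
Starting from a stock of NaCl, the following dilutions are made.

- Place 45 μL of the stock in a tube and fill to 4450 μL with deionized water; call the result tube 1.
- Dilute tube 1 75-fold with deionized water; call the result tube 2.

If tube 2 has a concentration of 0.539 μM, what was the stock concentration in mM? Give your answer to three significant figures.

4.00 mM

Step 1: 45 μL brought to 4450 μL → factor 4450/45 = 98.889
Step 2: 75-fold → factor 75
Overall dilution factor = 98.889 × 75 = 7416.7
Stock = 0.539 μM × 7416.7 = 3998 μM = 4.00 mM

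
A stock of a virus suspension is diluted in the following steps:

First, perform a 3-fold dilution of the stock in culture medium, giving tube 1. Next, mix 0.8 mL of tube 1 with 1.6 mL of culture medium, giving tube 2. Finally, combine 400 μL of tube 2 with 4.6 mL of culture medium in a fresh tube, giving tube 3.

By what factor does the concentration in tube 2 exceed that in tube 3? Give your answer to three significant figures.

Step 1: 3-fold → factor 3
Step 2: 0.8 mL + 1.6 mL = 2.4 mL total → factor 2.4/0.8 = 3
Step 3: 400 μL + 4.6 mL = 5000 μL total → factor 5000/400 = 12.5
Dilution factor to tube 2 = 9; to tube 3 = 112.5
[tube 2]/[tube 3] = (factor to tube 3)/(factor to tube 2) = 112.5/9 = 12.5

12.5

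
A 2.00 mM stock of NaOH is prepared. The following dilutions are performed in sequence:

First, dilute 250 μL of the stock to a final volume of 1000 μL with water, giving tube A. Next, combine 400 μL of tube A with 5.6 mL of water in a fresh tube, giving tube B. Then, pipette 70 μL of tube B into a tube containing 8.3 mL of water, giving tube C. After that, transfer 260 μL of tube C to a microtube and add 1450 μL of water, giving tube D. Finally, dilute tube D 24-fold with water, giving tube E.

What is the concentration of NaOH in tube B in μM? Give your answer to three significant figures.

33.3 μM

Step 1: 250 μL brought to 1000 μL → factor 1000/250 = 4
Step 2: 400 μL + 5.6 mL = 6000 μL total → factor 6000/400 = 15
Dilution factor through tube B = 4 × 15 = 60
[tube B] = 2.00 mM / 60 = 0.03333 mM = 33.3 μM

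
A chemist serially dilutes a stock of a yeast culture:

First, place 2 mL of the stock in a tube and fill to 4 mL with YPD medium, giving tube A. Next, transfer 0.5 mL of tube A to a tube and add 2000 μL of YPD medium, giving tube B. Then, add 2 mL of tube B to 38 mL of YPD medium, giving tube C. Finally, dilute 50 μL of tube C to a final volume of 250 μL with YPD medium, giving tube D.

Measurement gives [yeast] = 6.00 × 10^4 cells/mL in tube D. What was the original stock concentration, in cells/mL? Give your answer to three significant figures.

Step 1: 2 mL brought to 4 mL → factor 4/2 = 2
Step 2: 0.5 mL + 2000 μL = 2.5 mL total → factor 2.5/0.5 = 5
Step 3: 2 mL + 38 mL = 40 mL total → factor 40/2 = 20
Step 4: 50 μL brought to 250 μL → factor 250/50 = 5
Overall dilution factor = 2 × 5 × 20 × 5 = 1000
Stock = 6.00 × 10^4 cells/mL × 1000 = 6.00 × 10^7 cells/mL

6.00 × 10^7 cells/mL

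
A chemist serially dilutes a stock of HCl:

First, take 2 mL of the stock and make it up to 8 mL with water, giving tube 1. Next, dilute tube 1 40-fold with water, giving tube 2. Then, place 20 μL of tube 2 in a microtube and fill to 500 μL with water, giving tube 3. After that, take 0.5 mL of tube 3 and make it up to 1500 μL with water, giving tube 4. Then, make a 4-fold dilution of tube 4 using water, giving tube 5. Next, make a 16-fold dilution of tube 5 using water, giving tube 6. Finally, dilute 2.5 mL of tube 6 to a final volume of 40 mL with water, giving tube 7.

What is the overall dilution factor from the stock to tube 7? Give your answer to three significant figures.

Step 1: 2 mL brought to 8 mL → factor 8/2 = 4
Step 2: 40-fold → factor 40
Step 3: 20 μL brought to 500 μL → factor 500/20 = 25
Step 4: 0.5 mL brought to 1500 μL → factor 1.5/0.5 = 3
Step 5: 4-fold → factor 4
Step 6: 16-fold → factor 16
Step 7: 2.5 mL brought to 40 mL → factor 40/2.5 = 16
Overall dilution factor = 4 × 40 × 25 × 3 × 4 × 16 × 16 = 1.2288 × 10^7

1.23 × 10^7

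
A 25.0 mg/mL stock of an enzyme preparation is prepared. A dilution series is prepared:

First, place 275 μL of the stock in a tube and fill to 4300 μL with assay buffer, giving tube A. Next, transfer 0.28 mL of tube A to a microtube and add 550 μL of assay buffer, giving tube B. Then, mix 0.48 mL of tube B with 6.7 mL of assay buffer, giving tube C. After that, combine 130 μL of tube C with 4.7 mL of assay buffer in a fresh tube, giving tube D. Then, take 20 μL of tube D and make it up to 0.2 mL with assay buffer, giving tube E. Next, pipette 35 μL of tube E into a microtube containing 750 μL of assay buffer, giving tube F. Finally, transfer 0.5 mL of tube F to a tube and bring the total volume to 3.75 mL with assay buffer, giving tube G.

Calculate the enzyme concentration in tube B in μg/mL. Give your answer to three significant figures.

Step 1: 275 μL brought to 4300 μL → factor 4300/275 = 15.636
Step 2: 0.28 mL + 550 μL = 0.83 mL total → factor 0.83/0.28 = 2.9643
Dilution factor through tube B = 15.636 × 2.9643 = 46.351
[tube B] = 25.0 mg/mL / 46.351 = 0.5394 mg/mL = 539 μg/mL

539 μg/mL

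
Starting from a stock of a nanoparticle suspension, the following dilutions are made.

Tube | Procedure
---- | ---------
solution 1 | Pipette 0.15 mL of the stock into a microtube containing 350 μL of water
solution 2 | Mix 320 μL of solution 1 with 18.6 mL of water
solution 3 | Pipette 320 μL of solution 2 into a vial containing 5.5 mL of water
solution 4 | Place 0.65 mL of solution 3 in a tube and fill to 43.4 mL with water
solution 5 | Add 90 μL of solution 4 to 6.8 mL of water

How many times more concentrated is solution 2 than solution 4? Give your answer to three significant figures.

Step 1: 0.15 mL + 350 μL = 0.5 mL total → factor 0.5/0.15 = 3.3333
Step 2: 320 μL + 18.6 mL = 18920 μL total → factor 18920/320 = 59.125
Step 3: 320 μL + 5.5 mL = 5820 μL total → factor 5820/320 = 18.188
Step 4: 0.65 mL brought to 43.4 mL → factor 43.4/0.65 = 66.769
Dilution factor to solution 2 = 197.08; to solution 4 = 2.3933 × 10^5
[solution 2]/[solution 4] = (factor to solution 4)/(factor to solution 2) = 2.3933 × 10^5/197.08 = 1.21 × 10^3

1.21 × 10^3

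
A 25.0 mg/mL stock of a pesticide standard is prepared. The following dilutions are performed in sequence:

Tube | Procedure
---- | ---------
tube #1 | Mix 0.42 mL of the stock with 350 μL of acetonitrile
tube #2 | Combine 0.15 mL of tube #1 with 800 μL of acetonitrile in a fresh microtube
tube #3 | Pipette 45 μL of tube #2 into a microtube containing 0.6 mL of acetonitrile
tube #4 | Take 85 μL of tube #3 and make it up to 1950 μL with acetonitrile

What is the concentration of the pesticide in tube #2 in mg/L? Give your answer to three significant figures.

Step 1: 0.42 mL + 350 μL = 0.77 mL total → factor 0.77/0.42 = 1.8333
Step 2: 0.15 mL + 800 μL = 0.95 mL total → factor 0.95/0.15 = 6.3333
Dilution factor through tube #2 = 1.8333 × 6.3333 = 11.611
[tube #2] = 25.0 mg/mL / 11.611 = 2.153 mg/mL = 2.15 × 10^3 mg/L

2.15 × 10^3 mg/L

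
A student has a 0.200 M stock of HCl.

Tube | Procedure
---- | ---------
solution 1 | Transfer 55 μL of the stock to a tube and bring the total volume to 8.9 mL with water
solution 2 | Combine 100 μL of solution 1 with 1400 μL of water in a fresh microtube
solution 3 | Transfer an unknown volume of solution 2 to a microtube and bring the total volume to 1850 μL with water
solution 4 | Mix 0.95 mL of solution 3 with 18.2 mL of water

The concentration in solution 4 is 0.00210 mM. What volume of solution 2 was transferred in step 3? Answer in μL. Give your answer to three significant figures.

Step 1: 55 μL brought to 8.9 mL → factor 8900/55 = 161.82
Step 2: 100 μL + 1400 μL = 1500 μL total → factor 1500/100 = 15
Step 3: v brought to 1850 μL → factor = 1850 μL/v
Step 4: 0.95 mL + 18.2 mL = 19.15 mL total → factor 19.15/0.95 = 20.158
Product of known-step factors = 48929
Overall factor = 0.200 M / (0.00210 mM) = 95238
Step-3 factor = 95238 / 48929 = 1.9465
v = 1850 μL / 1.9465 = 950 μL

950 μL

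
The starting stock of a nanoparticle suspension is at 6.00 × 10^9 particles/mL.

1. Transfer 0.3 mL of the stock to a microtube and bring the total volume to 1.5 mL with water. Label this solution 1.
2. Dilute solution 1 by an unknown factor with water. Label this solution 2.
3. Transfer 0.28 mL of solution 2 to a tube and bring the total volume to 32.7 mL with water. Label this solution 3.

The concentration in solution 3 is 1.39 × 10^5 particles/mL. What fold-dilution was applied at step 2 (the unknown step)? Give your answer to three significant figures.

Step 1: 0.3 mL brought to 1.5 mL → factor 1.5/0.3 = 5
Step 2: unknown factor x
Step 3: 0.28 mL brought to 32.7 mL → factor 32.7/0.28 = 116.79
Product of known-step factors = 583.93
Overall factor = 6.00 × 10^9 particles/mL / (1.39 × 10^5 particles/mL) = 43165
x = 43165 / 583.93 = 73.9

73.9-fold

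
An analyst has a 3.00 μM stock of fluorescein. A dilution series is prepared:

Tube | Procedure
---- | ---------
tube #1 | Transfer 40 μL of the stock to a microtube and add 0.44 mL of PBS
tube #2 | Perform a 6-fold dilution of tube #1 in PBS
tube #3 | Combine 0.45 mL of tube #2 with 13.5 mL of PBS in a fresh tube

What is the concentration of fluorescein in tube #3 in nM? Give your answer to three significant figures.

1.34 nM

Step 1: 40 μL + 0.44 mL = 480 μL total → factor 480/40 = 12
Step 2: 6-fold → factor 6
Step 3: 0.45 mL + 13.5 mL = 13.95 mL total → factor 13.95/0.45 = 31
Overall dilution factor = 12 × 6 × 31 = 2232
Final = 3.00 μM / 2232 = 0.001344 μM = 1.34 nM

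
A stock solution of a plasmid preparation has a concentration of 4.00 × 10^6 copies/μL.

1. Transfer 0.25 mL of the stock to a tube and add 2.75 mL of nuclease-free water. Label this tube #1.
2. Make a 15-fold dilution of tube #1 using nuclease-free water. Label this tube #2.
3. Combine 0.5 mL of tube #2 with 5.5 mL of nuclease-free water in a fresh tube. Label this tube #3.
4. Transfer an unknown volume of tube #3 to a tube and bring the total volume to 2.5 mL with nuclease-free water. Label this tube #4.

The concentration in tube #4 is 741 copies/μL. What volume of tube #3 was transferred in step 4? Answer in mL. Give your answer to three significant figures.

Step 1: 0.25 mL + 2.75 mL = 3 mL total → factor 3/0.25 = 12
Step 2: 15-fold → factor 15
Step 3: 0.5 mL + 5.5 mL = 6 mL total → factor 6/0.5 = 12
Step 4: v brought to 2.5 mL → factor = 2.5 mL/v
Product of known-step factors = 2160
Overall factor = 4.00 × 10^6 copies/μL / (741 copies/μL) = 5398.1
Step-4 factor = 5398.1 / 2160 = 2.4991
v = 2.5 mL / 2.4991 = 1.00 mL

1.00 mL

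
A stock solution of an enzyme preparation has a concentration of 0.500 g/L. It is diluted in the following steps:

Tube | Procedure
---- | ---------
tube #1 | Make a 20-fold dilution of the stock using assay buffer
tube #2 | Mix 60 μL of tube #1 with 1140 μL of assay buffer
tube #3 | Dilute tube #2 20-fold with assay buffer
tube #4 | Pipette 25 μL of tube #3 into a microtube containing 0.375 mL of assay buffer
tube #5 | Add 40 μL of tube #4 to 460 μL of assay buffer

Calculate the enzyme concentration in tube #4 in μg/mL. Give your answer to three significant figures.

0.00391 μg/mL

Step 1: 20-fold → factor 20
Step 2: 60 μL + 1140 μL = 1200 μL total → factor 1200/60 = 20
Step 3: 20-fold → factor 20
Step 4: 25 μL + 0.375 mL = 400 μL total → factor 400/25 = 16
Dilution factor through tube #4 = 20 × 20 × 20 × 16 = 1.28 × 10^5
[tube #4] = 0.500 g/L / 1.28 × 10^5 = 3.906 × 10^-6 g/L = 0.00391 μg/mL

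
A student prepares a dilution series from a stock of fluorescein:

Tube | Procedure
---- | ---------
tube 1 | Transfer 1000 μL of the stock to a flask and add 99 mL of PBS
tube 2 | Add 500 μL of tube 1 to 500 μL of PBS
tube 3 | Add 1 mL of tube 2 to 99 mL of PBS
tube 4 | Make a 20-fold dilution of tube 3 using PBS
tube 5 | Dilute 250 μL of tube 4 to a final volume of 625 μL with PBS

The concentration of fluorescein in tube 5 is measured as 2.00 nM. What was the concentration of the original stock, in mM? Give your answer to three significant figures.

2.00 mM

Step 1: 1000 μL + 99 mL = 1 × 10^5 μL total → factor 1 × 10^5/1000 = 100
Step 2: 500 μL + 500 μL = 1000 μL total → factor 1000/500 = 2
Step 3: 1 mL + 99 mL = 100 mL total → factor 100/1 = 100
Step 4: 20-fold → factor 20
Step 5: 250 μL brought to 625 μL → factor 625/250 = 2.5
Overall dilution factor = 100 × 2 × 100 × 20 × 2.5 = 1 × 10^6
Stock = 2.00 nM × 1 × 10^6 = 2.000 × 10^6 nM = 2.00 mM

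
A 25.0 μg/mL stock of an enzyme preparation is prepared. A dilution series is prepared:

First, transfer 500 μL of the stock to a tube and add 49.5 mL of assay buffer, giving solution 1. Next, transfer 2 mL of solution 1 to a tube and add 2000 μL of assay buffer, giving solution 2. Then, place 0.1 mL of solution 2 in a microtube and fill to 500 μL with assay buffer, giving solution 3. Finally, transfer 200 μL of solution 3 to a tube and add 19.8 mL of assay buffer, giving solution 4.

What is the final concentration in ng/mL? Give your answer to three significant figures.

0.250 ng/mL

Step 1: 500 μL + 49.5 mL = 50000 μL total → factor 50000/500 = 100
Step 2: 2 mL + 2000 μL = 4 mL total → factor 4/2 = 2
Step 3: 0.1 mL brought to 500 μL → factor 0.5/0.1 = 5
Step 4: 200 μL + 19.8 mL = 20000 μL total → factor 20000/200 = 100
Overall dilution factor = 100 × 2 × 5 × 100 = 1 × 10^5
Final = 25.0 μg/mL / 1 × 10^5 = 0.0002500 μg/mL = 0.250 ng/mL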